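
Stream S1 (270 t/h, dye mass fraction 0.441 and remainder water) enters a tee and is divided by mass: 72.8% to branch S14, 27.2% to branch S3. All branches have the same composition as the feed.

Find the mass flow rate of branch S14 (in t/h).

196.6 t/h

Branch S14 flow = 0.728×270 = 196.56 t/h.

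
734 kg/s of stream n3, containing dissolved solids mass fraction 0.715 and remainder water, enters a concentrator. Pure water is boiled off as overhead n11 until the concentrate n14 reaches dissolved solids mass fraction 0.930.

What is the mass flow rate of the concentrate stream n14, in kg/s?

564.3 kg/s

dissolved solids is conserved: 734×0.715 = 524.81 kg/s all reports to the concentrate.
Concentrate = 524.81/(target fraction) = 564.31 kg/s.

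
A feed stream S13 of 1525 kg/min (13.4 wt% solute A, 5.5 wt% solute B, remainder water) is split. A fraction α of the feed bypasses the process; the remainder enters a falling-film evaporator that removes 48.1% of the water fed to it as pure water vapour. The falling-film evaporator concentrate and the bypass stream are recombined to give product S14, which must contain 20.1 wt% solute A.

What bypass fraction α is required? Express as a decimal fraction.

0.145

All 1525×0.134 = 204.35 kg/min of solute A reaches S14, so S14 = 204.35/0.201 = 1016.7 kg/min and vapour = 508.33 kg/min.
The evaporator receives (1−α)·1525 of feed at 0.811 water and removes 0.481 of that water:
0.481×0.811×(1−α)×1525 = 508.33
(1−α) = 508.33/594.89 = 0.8545;  α = 0.1455.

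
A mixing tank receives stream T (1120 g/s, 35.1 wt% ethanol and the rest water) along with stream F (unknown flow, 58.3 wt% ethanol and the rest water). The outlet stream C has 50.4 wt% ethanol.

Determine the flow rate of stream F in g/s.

2169 g/s

Let F be the unknown flow. Total out = 1120 + F.
ethanol balance: 393.12 + 0.583·F = 0.504·(1120 + F)
(0.583 − 0.504)·F = 0.504×1120 − 393.12 = 171.36
F = 171.36 / 0.079 = 2169.1 g/s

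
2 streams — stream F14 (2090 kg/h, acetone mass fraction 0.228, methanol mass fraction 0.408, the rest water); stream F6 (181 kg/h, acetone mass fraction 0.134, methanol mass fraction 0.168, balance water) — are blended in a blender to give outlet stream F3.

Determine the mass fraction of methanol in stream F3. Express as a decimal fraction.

0.389

Total flow out = 2090 + 181 = 2271 kg/h.
methanol in = 2090×0.408 + 181×0.168 = 883.13 kg/h.
methanol mass fraction in F3 = 883.13/2271 = 0.389.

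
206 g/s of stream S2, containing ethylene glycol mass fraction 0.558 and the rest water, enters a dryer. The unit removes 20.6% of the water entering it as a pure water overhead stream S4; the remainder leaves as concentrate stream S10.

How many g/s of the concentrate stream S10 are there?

water entering = 206×0.442 = 91.052 g/s; overhead removed = 0.206×91.052 = 18.757 g/s.
Concentrate = 206 − 18.757 = 187.24 g/s.

187.2 g/s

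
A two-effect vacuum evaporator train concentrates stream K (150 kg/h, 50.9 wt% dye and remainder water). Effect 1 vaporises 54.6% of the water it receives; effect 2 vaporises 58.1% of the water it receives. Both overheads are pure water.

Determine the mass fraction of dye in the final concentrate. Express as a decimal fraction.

water in feed = 150×0.491 = 73.65 kg/h.
After stage 1: water left = (1−0.546)×73.65 = 33.437; stream total = 109.79 kg/h.
After stage 2: water left = (1−0.581)×33.437 = 14.01; final concentrate = 90.36 kg/h.
dye fraction = 76.35/90.36 = 0.845.

0.845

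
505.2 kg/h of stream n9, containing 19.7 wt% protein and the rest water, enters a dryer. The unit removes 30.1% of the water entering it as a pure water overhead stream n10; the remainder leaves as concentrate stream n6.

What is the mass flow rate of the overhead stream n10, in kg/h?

122.1 kg/h

water entering = 505.2×0.803 = 405.68 kg/h; overhead removed = 0.301×405.68 = 122.11 kg/h.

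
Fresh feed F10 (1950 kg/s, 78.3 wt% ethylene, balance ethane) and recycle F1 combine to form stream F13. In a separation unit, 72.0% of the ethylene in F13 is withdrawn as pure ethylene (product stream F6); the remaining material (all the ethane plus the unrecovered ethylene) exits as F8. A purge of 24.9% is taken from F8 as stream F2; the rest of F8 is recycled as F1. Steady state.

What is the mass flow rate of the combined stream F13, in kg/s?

3633 kg/s

ethane enters only via F10 and leaves only via the purge: 1950×0.217 = 0.249×(ethane in F8), and the separation unit passes all ethane, so ethane in F13 = ethane in F8 = 1699.4 kg/s.
ethylene in F13: m_A = 1950×0.783 + (1−0.249)·(1−0.720)·m_A, so m_A = 1526.9/0.7897 = 1933.4 kg/s.
F13 = 1933.4 + 1699.4 = 3632.8 kg/s.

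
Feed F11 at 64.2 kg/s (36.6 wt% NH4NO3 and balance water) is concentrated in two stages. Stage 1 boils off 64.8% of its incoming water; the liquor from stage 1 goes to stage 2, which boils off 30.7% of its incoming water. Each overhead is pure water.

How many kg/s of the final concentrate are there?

water in feed = 64.2×0.634 = 40.703 kg/s.
After stage 1: water left = (1−0.648)×40.703 = 14.327; stream total = 37.825 kg/s.
After stage 2: water left = (1−0.307)×14.327 = 9.9289; final concentrate = 33.426 kg/s.

33.43 kg/s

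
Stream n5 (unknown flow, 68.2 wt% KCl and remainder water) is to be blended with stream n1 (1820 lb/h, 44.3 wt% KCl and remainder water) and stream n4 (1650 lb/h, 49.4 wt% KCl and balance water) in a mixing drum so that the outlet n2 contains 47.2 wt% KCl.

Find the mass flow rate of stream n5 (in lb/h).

78.48 lb/h

Let n5 be the unknown flow. Total out = 3470 + n5.
KCl balance: 1621.4 + 0.682·n5 = 0.472·(3470 + n5)
(0.682 − 0.472)·n5 = 0.472×3470 − 1621.4 = 16.48
n5 = 16.48 / 0.210 = 78.476 lb/h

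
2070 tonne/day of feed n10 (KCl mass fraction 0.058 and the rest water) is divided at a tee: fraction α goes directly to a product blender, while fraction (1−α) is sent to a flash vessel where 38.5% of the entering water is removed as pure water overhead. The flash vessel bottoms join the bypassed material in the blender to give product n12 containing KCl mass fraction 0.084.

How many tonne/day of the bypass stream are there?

303.3 tonne/day

All 2070×0.058 = 120.06 tonne/day of KCl reaches n12, so n12 = 120.06/0.084 = 1429.3 tonne/day and vapour = 640.71 tonne/day.
The evaporator receives (1−α)·2070 of feed at 0.942 water and removes 0.385 of that water:
0.385×0.942×(1−α)×2070 = 640.71
(1−α) = 640.71/750.73 = 0.8535;  α = 0.1465.
Bypass flow = 0.1465×2070 = 303.34 tonne/day.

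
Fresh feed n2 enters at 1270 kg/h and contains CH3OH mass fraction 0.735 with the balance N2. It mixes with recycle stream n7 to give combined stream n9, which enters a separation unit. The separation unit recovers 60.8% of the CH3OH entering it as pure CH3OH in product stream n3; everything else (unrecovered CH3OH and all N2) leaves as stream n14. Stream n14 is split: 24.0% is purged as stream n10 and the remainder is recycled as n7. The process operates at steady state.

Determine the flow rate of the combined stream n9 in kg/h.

N2 enters only via n2 and leaves only via the purge: 1270×0.265 = 0.240×(N2 in n14), and the separation unit passes all N2, so N2 in n9 = N2 in n14 = 1402.3 kg/h.
CH3OH in n9: m_A = 1270×0.735 + (1−0.240)·(1−0.608)·m_A, so m_A = 933.45/0.7021 = 1329.5 kg/h.
n9 = 1329.5 + 1402.3 = 2731.8 kg/h.

2732 kg/h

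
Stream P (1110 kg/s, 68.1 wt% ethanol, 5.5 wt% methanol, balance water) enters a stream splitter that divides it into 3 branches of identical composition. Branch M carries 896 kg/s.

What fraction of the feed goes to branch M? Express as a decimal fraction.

Fraction to M = 896/1110 = 0.8072.

0.807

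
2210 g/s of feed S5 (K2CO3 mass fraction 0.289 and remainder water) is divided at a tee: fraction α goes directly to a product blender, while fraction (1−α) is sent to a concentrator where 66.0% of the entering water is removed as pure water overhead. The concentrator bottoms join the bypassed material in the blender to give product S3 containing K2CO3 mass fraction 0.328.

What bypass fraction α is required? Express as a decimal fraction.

All 2210×0.289 = 638.69 g/s of K2CO3 reaches S3, so S3 = 638.69/0.328 = 1947.2 g/s and vapour = 262.77 g/s.
The evaporator receives (1−α)·2210 of feed at 0.711 water and removes 0.660 of that water:
0.660×0.711×(1−α)×2210 = 262.77
(1−α) = 262.77/1037.1 = 0.2534;  α = 0.7466.

0.747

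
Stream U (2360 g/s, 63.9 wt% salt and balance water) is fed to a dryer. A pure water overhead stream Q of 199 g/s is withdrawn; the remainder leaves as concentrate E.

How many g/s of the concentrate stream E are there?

2161 g/s

Concentrate = 2360 − 199 = 2161 g/s.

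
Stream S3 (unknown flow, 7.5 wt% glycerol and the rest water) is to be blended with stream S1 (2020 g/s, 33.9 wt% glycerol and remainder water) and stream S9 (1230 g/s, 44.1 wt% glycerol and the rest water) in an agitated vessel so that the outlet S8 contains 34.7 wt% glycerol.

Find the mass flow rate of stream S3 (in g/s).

Let S3 be the unknown flow. Total out = 3250 + S3.
glycerol balance: 1227.2 + 0.075·S3 = 0.347·(3250 + S3)
(0.075 − 0.347)·S3 = 0.347×3250 − 1227.2 = -99.46
S3 = -99.46 / -0.272 = 365.66 g/s

365.7 g/s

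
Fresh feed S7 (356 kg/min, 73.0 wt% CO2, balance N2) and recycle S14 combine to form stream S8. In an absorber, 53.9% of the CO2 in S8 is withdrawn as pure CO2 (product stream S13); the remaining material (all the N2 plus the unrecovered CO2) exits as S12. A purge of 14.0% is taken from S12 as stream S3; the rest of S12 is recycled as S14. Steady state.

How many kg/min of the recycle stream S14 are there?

761.2 kg/min

N2 enters only via S7 and leaves only via the purge: 356×0.270 = 0.140×(N2 in S12), and the absorber passes all N2, so N2 in S8 = N2 in S12 = 686.57 kg/min.
CO2 in S8: m_A = 356×0.730 + (1−0.140)·(1−0.539)·m_A, so m_A = 259.88/0.6035 = 430.59 kg/min.
S12 = (1−0.539)×430.59 + 686.57 = 885.07 kg/min.
Recycle S14 = (1−0.140)×885.07 = 761.16 kg/min.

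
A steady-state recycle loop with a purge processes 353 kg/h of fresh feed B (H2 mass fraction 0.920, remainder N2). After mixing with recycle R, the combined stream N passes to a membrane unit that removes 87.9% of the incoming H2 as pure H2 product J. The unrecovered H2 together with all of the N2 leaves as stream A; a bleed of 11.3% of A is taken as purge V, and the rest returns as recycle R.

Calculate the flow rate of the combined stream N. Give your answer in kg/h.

N2 enters only via B and leaves only via the purge: 353×0.080 = 0.113×(N2 in A), and the membrane unit passes all N2, so N2 in N = N2 in A = 249.91 kg/h.
H2 in N: m_A = 353×0.920 + (1−0.113)·(1−0.879)·m_A, so m_A = 324.76/0.8927 = 363.81 kg/h.
N = 363.81 + 249.91 = 613.72 kg/h.

613.7 kg/h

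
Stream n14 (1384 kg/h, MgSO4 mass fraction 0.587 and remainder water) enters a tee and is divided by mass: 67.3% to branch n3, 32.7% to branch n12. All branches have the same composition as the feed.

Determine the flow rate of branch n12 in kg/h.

452.6 kg/h

Branch n12 flow = 0.327×1384 = 452.57 kg/h.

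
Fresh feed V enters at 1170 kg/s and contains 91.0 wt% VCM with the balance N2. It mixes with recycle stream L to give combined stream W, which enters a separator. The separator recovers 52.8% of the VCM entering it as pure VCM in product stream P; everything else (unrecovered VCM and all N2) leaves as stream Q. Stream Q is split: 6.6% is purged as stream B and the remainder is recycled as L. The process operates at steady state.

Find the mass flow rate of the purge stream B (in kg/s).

164.6 kg/s

N2 enters only via V and leaves only via the purge: 1170×0.090 = 0.066×(N2 in Q), and the separator passes all N2, so N2 in W = N2 in Q = 1595.5 kg/s.
VCM in W: m_A = 1170×0.910 + (1−0.066)·(1−0.528)·m_A, so m_A = 1064.7/0.5592 = 1904.1 kg/s.
Q = (1−0.528)×1904.1 + 1595.5 = 2494.2 kg/s.
Purge B = 0.066×2494.2 = 164.62 kg/s.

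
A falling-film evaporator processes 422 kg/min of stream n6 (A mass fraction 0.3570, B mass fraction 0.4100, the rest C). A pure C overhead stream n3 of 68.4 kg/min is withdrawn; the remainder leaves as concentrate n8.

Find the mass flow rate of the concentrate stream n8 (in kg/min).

353.6 kg/min

Concentrate = 422 − 68.4 = 353.6 kg/min.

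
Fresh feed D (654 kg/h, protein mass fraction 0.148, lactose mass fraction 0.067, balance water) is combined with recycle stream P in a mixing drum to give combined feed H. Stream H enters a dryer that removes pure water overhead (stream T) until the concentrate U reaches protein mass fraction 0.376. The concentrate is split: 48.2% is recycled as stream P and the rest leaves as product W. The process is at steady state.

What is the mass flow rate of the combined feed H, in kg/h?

893.5 kg/h

Overall protein balance (none leaves overhead): protein in fresh feed = protein in product, i.e. 654×0.148 = (1−0.482)·U·0.376.
U = 96.792/(0.376×0.518) = 496.96 kg/h.
Recycle P = 0.482×496.96 = 239.53 kg/h.
Combined feed H = 654 + 239.53 = 893.53 kg/h.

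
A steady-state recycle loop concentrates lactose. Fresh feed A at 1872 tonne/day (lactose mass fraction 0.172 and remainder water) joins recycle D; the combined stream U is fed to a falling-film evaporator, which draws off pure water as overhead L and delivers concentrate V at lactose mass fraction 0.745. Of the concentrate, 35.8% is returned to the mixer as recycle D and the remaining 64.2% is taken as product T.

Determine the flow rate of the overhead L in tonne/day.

1440 tonne/day

Overall lactose balance (none leaves overhead): lactose in fresh feed = lactose in product, i.e. 1872×0.172 = (1−0.358)·V·0.745.
V = 321.98/(0.745×0.642) = 673.2 tonne/day.
Recycle D = 0.358×673.2 = 241 tonne/day.
Combined feed U = 1872 + 241 = 2113 tonne/day.
Overhead L = U − V = 2113 − 673.2 = 1439.8 tonne/day.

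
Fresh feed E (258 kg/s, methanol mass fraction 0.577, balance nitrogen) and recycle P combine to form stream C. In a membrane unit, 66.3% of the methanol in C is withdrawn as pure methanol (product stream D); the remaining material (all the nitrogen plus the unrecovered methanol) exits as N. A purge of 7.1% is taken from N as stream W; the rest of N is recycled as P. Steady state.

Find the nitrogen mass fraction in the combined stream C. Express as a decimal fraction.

0.876

nitrogen enters only via E and leaves only via the purge: 258×0.423 = 0.071×(nitrogen in N), and the membrane unit passes all nitrogen, so nitrogen in C = nitrogen in N = 1537.1 kg/s.
methanol in C: m_A = 258×0.577 + (1−0.071)·(1−0.663)·m_A, so m_A = 148.87/0.6869 = 216.71 kg/s.
C = 216.71 + 1537.1 = 1753.8 kg/s.
nitrogen fraction in C = 1537.1/1753.8 = 0.876.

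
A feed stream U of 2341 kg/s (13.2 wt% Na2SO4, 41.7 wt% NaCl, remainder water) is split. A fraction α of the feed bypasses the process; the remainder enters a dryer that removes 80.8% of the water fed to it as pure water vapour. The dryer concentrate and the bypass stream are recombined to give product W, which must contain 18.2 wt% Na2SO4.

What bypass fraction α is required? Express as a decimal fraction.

All 2341×0.132 = 309.01 kg/s of Na2SO4 reaches W, so W = 309.01/0.182 = 1697.9 kg/s and vapour = 643.13 kg/s.
The evaporator receives (1−α)·2341 of feed at 0.451 water and removes 0.808 of that water:
0.808×0.451×(1−α)×2341 = 643.13
(1−α) = 643.13/853.08 = 0.7539;  α = 0.2461.

0.246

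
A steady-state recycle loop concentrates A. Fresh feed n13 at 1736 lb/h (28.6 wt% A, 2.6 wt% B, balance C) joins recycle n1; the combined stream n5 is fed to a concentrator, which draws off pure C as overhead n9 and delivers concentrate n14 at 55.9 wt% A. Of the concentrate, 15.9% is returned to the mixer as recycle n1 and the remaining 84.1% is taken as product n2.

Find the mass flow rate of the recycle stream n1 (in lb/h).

Overall A balance (none leaves overhead): A in fresh feed = A in product, i.e. 1736×0.286 = (1−0.159)·n14·0.559.
n14 = 496.5/(0.559×0.841) = 1056.1 lb/h.
Recycle n1 = 0.159×1056.1 = 167.92 lb/h.

167.9 lb/h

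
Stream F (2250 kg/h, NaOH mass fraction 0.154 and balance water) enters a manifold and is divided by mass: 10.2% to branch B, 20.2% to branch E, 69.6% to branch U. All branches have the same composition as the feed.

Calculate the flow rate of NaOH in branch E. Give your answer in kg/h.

Branch E total = 0.202×2250 = 454.5 kg/h.
NaOH in E = 0.154×454.5 = 69.993 kg/h.

69.99 kg/h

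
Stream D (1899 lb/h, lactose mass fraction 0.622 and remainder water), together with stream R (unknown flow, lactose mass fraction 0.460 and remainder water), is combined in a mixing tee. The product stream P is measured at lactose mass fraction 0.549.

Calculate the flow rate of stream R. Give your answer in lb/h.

1558 lb/h

Let R be the unknown flow. Total out = 1899 + R.
lactose balance: 1181.2 + 0.460·R = 0.549·(1899 + R)
(0.460 − 0.549)·R = 0.549×1899 − 1181.2 = -138.63
R = -138.63 / -0.089 = 1557.6 lb/h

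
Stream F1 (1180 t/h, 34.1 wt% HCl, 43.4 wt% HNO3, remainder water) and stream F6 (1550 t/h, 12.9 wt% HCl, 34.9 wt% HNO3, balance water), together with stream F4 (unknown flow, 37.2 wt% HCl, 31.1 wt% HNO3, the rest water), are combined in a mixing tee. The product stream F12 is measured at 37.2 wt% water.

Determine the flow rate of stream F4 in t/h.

1073 t/h

Let F4 be the unknown flow. Total out = 2730 + F4.
water balance: 1074.6 + 0.317·F4 = 0.372·(2730 + F4)
(0.317 − 0.372)·F4 = 0.372×2730 − 1074.6 = -59.04
F4 = -59.04 / -0.055 = 1073.5 t/h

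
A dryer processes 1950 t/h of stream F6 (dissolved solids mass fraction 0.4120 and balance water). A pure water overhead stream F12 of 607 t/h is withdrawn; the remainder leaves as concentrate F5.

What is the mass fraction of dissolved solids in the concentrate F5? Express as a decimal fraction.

0.5982

dissolved solids is not removed: 1950×0.412 = 803.4 t/h of dissolved solids enters F5.
Concentrate = 1950 − 607 = 1343 t/h.
Mass fraction = 803.4/1343 = 0.5982.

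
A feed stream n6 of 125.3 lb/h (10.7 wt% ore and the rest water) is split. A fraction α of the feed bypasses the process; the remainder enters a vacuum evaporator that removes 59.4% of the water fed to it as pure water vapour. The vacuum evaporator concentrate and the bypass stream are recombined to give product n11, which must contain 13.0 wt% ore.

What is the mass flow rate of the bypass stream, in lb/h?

All 125.3×0.107 = 13.407 lb/h of ore reaches n11, so n11 = 13.407/0.130 = 103.13 lb/h and vapour = 22.168 lb/h.
The evaporator receives (1−α)·125.3 of feed at 0.893 water and removes 0.594 of that water:
0.594×0.893×(1−α)×125.3 = 22.168
(1−α) = 22.168/66.464 = 0.3335;  α = 0.6665.
Bypass flow = 0.6665×125.3 = 83.508 lb/h.

83.51 lb/h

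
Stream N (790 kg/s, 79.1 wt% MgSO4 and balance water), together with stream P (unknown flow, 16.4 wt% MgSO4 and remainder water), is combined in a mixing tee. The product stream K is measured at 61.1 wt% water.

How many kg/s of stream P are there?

1411 kg/s

Let P be the unknown flow. Total out = 790 + P.
water balance: 165.11 + 0.836·P = 0.611·(790 + P)
(0.836 − 0.611)·P = 0.611×790 − 165.11 = 317.58
P = 317.58 / 0.225 = 1411.5 kg/s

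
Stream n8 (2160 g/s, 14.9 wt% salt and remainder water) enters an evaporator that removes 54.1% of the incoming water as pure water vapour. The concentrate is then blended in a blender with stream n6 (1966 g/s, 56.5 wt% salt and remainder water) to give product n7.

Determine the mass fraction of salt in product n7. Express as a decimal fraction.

0.457

Vapour removed = 0.541×0.851×2160 = 994.44 g/s; concentrate = 1165.6 g/s.
salt reaching the mixer = 321.84 (from concentrate) + 1966×0.565 = 1432.6 g/s.
Product flow = 1165.6 + 1966 = 3131.6 g/s; salt fraction = 0.457.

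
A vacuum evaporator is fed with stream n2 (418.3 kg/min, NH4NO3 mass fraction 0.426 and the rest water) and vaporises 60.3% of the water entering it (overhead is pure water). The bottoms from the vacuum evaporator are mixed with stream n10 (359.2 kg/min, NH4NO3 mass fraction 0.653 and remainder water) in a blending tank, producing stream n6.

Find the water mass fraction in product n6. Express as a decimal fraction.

0.348

Vapour removed = 0.603×0.574×418.3 = 144.78 kg/min; concentrate = 273.52 kg/min.
water reaching the mixer = 95.321 (from concentrate) + 359.2×0.347 = 219.96 kg/min.
Product flow = 273.52 + 359.2 = 632.72 kg/min; water fraction = 0.348.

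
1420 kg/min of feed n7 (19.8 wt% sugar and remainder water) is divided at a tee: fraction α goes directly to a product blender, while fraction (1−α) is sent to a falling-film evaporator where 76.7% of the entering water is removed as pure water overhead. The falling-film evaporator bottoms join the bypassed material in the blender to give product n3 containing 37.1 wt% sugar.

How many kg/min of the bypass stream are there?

343.6 kg/min

All 1420×0.198 = 281.16 kg/min of sugar reaches n3, so n3 = 281.16/0.371 = 757.84 kg/min and vapour = 662.16 kg/min.
The evaporator receives (1−α)·1420 of feed at 0.802 water and removes 0.767 of that water:
0.767×0.802×(1−α)×1420 = 662.16
(1−α) = 662.16/873.49 = 0.7581;  α = 0.2419.
Bypass flow = 0.2419×1420 = 343.56 kg/min.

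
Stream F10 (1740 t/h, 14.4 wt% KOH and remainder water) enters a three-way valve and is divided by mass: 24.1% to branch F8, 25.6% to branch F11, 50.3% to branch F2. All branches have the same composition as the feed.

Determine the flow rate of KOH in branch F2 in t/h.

Branch F2 total = 0.503×1740 = 875.22 t/h.
KOH in F2 = 0.144×875.22 = 126.03 t/h.

126 t/h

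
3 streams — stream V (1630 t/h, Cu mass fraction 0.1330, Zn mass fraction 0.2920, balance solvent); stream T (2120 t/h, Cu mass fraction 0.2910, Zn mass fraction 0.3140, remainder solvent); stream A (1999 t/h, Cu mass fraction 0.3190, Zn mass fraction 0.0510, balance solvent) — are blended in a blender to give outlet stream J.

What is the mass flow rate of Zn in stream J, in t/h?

1244 t/h

Zn out = Zn in = 1630×0.292 + 2120×0.314 + 1999×0.051 = 1243.6 t/h.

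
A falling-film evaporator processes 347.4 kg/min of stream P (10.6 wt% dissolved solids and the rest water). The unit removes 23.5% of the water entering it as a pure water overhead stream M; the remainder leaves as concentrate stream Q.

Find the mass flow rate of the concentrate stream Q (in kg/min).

274.4 kg/min

water entering = 347.4×0.894 = 310.58 kg/min; overhead removed = 0.235×310.58 = 72.985 kg/min.
Concentrate = 347.4 − 72.985 = 274.41 kg/min.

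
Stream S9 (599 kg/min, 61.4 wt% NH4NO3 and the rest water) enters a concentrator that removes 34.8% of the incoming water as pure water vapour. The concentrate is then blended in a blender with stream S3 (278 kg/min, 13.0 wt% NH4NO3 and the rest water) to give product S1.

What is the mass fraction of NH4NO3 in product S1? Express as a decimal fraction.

0.507

Vapour removed = 0.348×0.386×599 = 80.462 kg/min; concentrate = 518.54 kg/min.
NH4NO3 reaching the mixer = 367.79 (from concentrate) + 278×0.130 = 403.93 kg/min.
Product flow = 518.54 + 278 = 796.54 kg/min; NH4NO3 fraction = 0.507.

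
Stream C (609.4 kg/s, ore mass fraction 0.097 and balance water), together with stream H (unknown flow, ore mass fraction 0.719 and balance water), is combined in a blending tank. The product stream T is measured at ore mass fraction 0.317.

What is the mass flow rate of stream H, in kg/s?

Let H be the unknown flow. Total out = 609.4 + H.
ore balance: 59.112 + 0.719·H = 0.317·(609.4 + H)
(0.719 − 0.317)·H = 0.317×609.4 − 59.112 = 134.07
H = 134.07 / 0.402 = 333.5 kg/s

333.5 kg/s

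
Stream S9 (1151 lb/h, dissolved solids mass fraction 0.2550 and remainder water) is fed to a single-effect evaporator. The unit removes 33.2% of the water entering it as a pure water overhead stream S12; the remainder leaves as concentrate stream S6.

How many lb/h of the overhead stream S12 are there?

284.7 lb/h

water entering = 1151×0.745 = 857.5 lb/h; overhead removed = 0.332×857.5 = 284.69 lb/h.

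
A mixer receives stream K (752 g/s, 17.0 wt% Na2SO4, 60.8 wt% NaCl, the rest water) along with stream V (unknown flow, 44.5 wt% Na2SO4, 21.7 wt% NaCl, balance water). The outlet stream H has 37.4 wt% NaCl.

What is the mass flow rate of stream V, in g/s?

1121 g/s

Let V be the unknown flow. Total out = 752 + V.
NaCl balance: 457.22 + 0.217·V = 0.374·(752 + V)
(0.217 − 0.374)·V = 0.374×752 − 457.22 = -175.97
V = -175.97 / -0.157 = 1120.8 g/s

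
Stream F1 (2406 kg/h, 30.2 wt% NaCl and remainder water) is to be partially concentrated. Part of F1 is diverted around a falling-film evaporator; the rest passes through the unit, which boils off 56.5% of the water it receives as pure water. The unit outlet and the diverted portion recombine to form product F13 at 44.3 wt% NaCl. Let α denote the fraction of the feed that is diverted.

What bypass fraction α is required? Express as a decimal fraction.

All 2406×0.302 = 726.61 kg/h of NaCl reaches F13, so F13 = 726.61/0.443 = 1640.2 kg/h and vapour = 765.79 kg/h.
The evaporator receives (1−α)·2406 of feed at 0.698 water and removes 0.565 of that water:
0.565×0.698×(1−α)×2406 = 765.79
(1−α) = 765.79/948.85 = 0.8071;  α = 0.1929.

0.193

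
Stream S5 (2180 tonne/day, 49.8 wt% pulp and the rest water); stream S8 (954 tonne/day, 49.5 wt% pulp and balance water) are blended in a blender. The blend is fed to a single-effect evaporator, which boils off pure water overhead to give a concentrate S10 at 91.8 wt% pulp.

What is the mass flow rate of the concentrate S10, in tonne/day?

1697 tonne/day

pulp entering = 2180×0.498 + 954×0.495 = 1557.9 tonne/day.
All pulp reports to S10, so S10 = 1557.9/0.918 = 1697 tonne/day.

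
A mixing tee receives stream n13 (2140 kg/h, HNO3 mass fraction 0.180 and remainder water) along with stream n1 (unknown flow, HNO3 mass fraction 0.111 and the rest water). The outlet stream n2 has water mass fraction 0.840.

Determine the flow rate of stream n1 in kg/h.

873.5 kg/h

Let n1 be the unknown flow. Total out = 2140 + n1.
water balance: 1754.8 + 0.889·n1 = 0.840·(2140 + n1)
(0.889 − 0.840)·n1 = 0.840×2140 − 1754.8 = 42.8
n1 = 42.8 / 0.049 = 873.47 kg/h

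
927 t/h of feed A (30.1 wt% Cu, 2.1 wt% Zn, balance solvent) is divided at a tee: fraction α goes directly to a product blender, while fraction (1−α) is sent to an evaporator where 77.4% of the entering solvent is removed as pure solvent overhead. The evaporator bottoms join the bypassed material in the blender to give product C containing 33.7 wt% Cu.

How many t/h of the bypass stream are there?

All 927×0.301 = 279.03 t/h of Cu reaches C, so C = 279.03/0.337 = 827.97 t/h and vapour = 99.027 t/h.
The evaporator receives (1−α)·927 of feed at 0.678 solvent and removes 0.774 of that solvent:
0.774×0.678×(1−α)×927 = 99.027
(1−α) = 99.027/486.46 = 0.2036;  α = 0.7964.
Bypass flow = 0.7964×927 = 738.3 t/h.

738.3 t/h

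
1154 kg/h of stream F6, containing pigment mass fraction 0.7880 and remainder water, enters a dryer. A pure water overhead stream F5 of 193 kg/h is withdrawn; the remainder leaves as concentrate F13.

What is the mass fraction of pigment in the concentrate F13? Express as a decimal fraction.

0.9463

pigment is not removed: 1154×0.788 = 909.35 kg/h of pigment enters F13.
Concentrate = 1154 − 193 = 961 kg/h.
Mass fraction = 909.35/961 = 0.9463.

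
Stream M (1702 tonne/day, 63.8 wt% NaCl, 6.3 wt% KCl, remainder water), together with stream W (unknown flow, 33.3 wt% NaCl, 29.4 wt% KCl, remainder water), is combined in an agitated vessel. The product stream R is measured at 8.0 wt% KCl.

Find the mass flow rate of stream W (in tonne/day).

135.2 tonne/day

Let W be the unknown flow. Total out = 1702 + W.
KCl balance: 107.23 + 0.294·W = 0.080·(1702 + W)
(0.294 − 0.080)·W = 0.080×1702 − 107.23 = 28.934
W = 28.934 / 0.214 = 135.21 tonne/day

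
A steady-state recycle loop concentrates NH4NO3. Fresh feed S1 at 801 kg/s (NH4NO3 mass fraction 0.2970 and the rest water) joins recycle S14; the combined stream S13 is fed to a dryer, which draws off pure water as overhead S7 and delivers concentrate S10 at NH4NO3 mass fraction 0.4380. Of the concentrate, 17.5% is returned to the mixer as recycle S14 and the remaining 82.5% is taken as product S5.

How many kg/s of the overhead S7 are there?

257.9 kg/s

Overall NH4NO3 balance (none leaves overhead): NH4NO3 in fresh feed = NH4NO3 in product, i.e. 801×0.297 = (1−0.175)·S10·0.438.
S10 = 237.9/(0.438×0.825) = 658.36 kg/s.
Recycle S14 = 0.175×658.36 = 115.21 kg/s.
Combined feed S13 = 801 + 115.21 = 916.21 kg/s.
Overhead S7 = S13 − S10 = 916.21 − 658.36 = 257.86 kg/s.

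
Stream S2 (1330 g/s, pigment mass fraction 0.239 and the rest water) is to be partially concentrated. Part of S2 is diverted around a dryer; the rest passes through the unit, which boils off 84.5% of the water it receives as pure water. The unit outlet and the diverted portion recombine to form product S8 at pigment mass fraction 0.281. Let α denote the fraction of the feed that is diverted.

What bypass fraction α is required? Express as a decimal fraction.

All 1330×0.239 = 317.87 g/s of pigment reaches S8, so S8 = 317.87/0.281 = 1131.2 g/s and vapour = 198.79 g/s.
The evaporator receives (1−α)·1330 of feed at 0.761 water and removes 0.845 of that water:
0.845×0.761×(1−α)×1330 = 198.79
(1−α) = 198.79/855.25 = 0.2324;  α = 0.7676.

0.768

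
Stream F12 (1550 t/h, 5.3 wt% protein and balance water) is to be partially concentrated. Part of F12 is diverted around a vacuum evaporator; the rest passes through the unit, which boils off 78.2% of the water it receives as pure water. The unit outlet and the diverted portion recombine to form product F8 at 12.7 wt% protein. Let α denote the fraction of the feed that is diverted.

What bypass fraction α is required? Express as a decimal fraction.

0.213

All 1550×0.053 = 82.15 t/h of protein reaches F8, so F8 = 82.15/0.127 = 646.85 t/h and vapour = 903.15 t/h.
The evaporator receives (1−α)·1550 of feed at 0.947 water and removes 0.782 of that water:
0.782×0.947×(1−α)×1550 = 903.15
(1−α) = 903.15/1147.9 = 0.7868;  α = 0.2132.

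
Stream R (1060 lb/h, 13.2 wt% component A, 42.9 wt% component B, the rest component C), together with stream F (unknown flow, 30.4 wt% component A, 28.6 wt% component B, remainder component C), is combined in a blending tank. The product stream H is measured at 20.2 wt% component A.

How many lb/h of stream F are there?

Let F be the unknown flow. Total out = 1060 + F.
component A balance: 139.92 + 0.304·F = 0.202·(1060 + F)
(0.304 − 0.202)·F = 0.202×1060 − 139.92 = 74.2
F = 74.2 / 0.102 = 727.45 lb/h

727.5 lb/h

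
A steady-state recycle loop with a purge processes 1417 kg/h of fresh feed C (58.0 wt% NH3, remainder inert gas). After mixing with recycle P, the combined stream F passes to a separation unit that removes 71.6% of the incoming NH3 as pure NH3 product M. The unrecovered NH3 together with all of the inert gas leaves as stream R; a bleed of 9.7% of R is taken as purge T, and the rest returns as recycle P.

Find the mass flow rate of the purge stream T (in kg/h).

625.6 kg/h

inert gas enters only via C and leaves only via the purge: 1417×0.420 = 0.097×(inert gas in R), and the separation unit passes all inert gas, so inert gas in F = inert gas in R = 6135.5 kg/h.
NH3 in F: m_A = 1417×0.580 + (1−0.097)·(1−0.716)·m_A, so m_A = 821.86/0.7435 = 1105.3 kg/h.
R = (1−0.716)×1105.3 + 6135.5 = 6449.4 kg/h.
Purge T = 0.097×6449.4 = 625.59 kg/h.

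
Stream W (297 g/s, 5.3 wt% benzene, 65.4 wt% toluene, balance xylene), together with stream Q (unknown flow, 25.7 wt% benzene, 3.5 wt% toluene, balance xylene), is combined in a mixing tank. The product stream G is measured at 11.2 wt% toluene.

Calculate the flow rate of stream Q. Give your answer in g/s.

2091 g/s

Let Q be the unknown flow. Total out = 297 + Q.
toluene balance: 194.24 + 0.035·Q = 0.112·(297 + Q)
(0.035 − 0.112)·Q = 0.112×297 − 194.24 = -160.97
Q = -160.97 / -0.077 = 2090.6 g/s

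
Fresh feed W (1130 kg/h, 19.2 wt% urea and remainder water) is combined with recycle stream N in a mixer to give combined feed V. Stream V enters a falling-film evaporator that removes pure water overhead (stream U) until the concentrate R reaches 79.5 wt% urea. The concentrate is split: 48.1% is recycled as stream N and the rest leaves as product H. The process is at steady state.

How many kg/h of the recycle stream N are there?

252.9 kg/h

Overall urea balance (none leaves overhead): urea in fresh feed = urea in product, i.e. 1130×0.192 = (1−0.481)·R·0.795.
R = 216.96/(0.795×0.519) = 525.83 kg/h.
Recycle N = 0.481×525.83 = 252.92 kg/h.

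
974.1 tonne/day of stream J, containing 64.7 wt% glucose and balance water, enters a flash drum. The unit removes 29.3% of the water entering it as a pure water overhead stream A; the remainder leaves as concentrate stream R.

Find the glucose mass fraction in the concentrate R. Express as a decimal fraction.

0.7216

glucose is not removed: 974.1×0.647 = 630.24 tonne/day of glucose enters R.
water entering = 974.1×0.353 = 343.86 tonne/day; overhead removed = 0.293×343.86 = 100.75 tonne/day.
Concentrate = 974.1 − 100.75 = 873.35 tonne/day.
Mass fraction = 630.24/873.35 = 0.7216.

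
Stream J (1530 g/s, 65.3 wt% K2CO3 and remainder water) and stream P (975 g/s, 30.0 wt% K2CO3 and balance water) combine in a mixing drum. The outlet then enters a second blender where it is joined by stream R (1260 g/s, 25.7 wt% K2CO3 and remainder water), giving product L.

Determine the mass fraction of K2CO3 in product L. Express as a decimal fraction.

Overall, product flow = 3765 g/s.
K2CO3 in = 1530×0.653 + 975×0.300 + 1260×0.257 = 1615.4 g/s.
K2CO3 fraction in L = 0.429.

0.429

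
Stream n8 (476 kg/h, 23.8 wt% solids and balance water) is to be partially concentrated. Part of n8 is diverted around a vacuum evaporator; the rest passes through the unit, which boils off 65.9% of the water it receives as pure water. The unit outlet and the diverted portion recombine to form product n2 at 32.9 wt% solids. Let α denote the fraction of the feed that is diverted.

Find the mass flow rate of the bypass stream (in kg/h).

213.8 kg/h

All 476×0.238 = 113.29 kg/h of solids reaches n2, so n2 = 113.29/0.329 = 344.34 kg/h and vapour = 131.66 kg/h.
The evaporator receives (1−α)·476 of feed at 0.762 water and removes 0.659 of that water:
0.659×0.762×(1−α)×476 = 131.66
(1−α) = 131.66/239.03 = 0.5508;  α = 0.4492.
Bypass flow = 0.4492×476 = 213.81 kg/h.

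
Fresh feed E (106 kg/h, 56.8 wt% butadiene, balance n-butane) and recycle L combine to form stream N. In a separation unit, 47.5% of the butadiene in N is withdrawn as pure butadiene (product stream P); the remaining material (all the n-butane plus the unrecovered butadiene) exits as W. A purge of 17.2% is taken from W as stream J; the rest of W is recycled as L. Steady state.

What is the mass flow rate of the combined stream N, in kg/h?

n-butane enters only via E and leaves only via the purge: 106×0.432 = 0.172×(n-butane in W), and the separation unit passes all n-butane, so n-butane in N = n-butane in W = 266.23 kg/h.
butadiene in N: m_A = 106×0.568 + (1−0.172)·(1−0.475)·m_A, so m_A = 60.208/0.5653 = 106.51 kg/h.
N = 106.51 + 266.23 = 372.74 kg/h.

372.7 kg/h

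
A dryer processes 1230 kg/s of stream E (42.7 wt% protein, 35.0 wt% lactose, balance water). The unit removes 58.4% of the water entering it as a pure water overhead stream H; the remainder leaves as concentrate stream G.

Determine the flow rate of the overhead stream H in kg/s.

water entering = 1230×0.223 = 274.29 kg/s; overhead removed = 0.584×274.29 = 160.19 kg/s.

160.2 kg/s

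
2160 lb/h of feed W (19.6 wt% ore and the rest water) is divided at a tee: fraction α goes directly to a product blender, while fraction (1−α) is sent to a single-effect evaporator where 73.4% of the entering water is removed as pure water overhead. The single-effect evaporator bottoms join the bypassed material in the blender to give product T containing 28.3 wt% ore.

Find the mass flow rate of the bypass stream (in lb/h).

All 2160×0.196 = 423.36 lb/h of ore reaches T, so T = 423.36/0.283 = 1496 lb/h and vapour = 664.03 lb/h.
The evaporator receives (1−α)·2160 of feed at 0.804 water and removes 0.734 of that water:
0.734×0.804×(1−α)×2160 = 664.03
(1−α) = 664.03/1274.7 = 0.5209;  α = 0.4791.
Bypass flow = 0.4791×2160 = 1034.8 lb/h.

1035 lb/h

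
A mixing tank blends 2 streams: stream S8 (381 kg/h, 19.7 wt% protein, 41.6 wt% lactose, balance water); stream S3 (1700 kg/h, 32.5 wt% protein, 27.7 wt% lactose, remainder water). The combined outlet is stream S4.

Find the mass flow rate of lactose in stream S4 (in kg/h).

lactose out = lactose in = 381×0.416 + 1700×0.277 = 629.4 kg/h.

629.4 kg/h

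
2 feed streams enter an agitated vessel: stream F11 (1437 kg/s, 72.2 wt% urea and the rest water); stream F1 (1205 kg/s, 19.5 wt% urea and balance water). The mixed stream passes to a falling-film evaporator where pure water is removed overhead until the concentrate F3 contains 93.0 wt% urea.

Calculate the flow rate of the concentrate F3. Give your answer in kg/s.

1368 kg/s

urea entering = 1437×0.722 + 1205×0.195 = 1272.5 kg/s.
All urea reports to F3, so F3 = 1272.5/0.930 = 1368.3 kg/s.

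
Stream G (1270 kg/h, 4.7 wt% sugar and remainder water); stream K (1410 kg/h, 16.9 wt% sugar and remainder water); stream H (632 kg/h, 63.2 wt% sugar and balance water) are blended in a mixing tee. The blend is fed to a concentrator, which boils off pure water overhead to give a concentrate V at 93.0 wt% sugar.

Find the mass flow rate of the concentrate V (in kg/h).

sugar entering = 1270×0.047 + 1410×0.169 + 632×0.632 = 697.4 kg/h.
All sugar reports to V, so V = 697.4/0.930 = 749.9 kg/h.

749.9 kg/h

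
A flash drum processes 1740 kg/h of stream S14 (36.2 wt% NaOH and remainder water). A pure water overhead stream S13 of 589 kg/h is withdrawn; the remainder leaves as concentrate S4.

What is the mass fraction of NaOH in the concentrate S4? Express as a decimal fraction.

0.547

NaOH is not removed: 1740×0.362 = 629.88 kg/h of NaOH enters S4.
Concentrate = 1740 − 589 = 1151 kg/h.
Mass fraction = 629.88/1151 = 0.547.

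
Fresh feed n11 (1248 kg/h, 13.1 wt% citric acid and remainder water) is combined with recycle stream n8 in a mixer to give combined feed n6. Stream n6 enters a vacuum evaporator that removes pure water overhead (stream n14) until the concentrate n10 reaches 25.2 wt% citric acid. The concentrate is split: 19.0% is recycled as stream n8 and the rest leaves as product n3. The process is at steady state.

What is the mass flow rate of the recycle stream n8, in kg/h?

Overall citric acid balance (none leaves overhead): citric acid in fresh feed = citric acid in product, i.e. 1248×0.131 = (1−0.190)·n10·0.252.
n10 = 163.49/(0.252×0.810) = 800.94 kg/h.
Recycle n8 = 0.190×800.94 = 152.18 kg/h.

152.2 kg/h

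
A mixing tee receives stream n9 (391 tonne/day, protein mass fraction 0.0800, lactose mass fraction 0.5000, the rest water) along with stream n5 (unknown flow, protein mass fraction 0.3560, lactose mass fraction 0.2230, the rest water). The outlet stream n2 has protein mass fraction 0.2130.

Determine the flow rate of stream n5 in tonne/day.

Let n5 be the unknown flow. Total out = 391 + n5.
protein balance: 31.28 + 0.356·n5 = 0.213·(391 + n5)
(0.356 − 0.213)·n5 = 0.213×391 − 31.28 = 52.003
n5 = 52.003 / 0.143 = 363.66 tonne/day

363.7 tonne/day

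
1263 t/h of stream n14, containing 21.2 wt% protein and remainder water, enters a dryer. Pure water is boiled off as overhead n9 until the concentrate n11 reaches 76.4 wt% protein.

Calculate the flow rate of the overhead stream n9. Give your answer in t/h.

912.5 t/h

protein is conserved: 1263×0.212 = 267.76 t/h all reports to the concentrate.
Concentrate = 267.76/(target fraction) = 350.47 t/h.
Overhead = 1263 − 350.47 = 912.53 t/h.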